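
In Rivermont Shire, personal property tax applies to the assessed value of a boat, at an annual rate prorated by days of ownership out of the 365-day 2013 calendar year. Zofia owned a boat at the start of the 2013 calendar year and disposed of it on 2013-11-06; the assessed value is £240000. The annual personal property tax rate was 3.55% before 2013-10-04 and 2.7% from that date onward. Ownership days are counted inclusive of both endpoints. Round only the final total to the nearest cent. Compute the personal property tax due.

£7046.14

2013-01-01 to 2013-10-03: 276 days at 3.55% → £240000 × 3.55% × 276/365 = £6442.5205
2013-10-04 to 2013-11-06: 34 days at 2.7% → £240000 × 2.7% × 34/365 = £603.6164
Total = £7046.1370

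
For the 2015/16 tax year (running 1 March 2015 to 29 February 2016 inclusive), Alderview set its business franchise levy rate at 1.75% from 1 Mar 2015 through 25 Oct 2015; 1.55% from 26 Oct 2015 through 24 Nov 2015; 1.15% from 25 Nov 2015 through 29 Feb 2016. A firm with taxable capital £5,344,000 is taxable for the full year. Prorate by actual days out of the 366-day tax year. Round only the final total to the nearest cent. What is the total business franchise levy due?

£84,146.10

1 Mar – 25 Oct 2015: 239 days at 1.75% → £5,344,000 × 1.75% × 239/366 = £61,069.0710
26 Oct – 24 Nov 2015: 30 days at 1.55% → £5,344,000 × 1.55% × 30/366 = £6,789.5082
25 Nov 2015 – 29 Feb 2016: 97 days at 1.15% → £5,344,000 × 1.15% × 97/366 = £16,287.5191
Total = £84,146.0984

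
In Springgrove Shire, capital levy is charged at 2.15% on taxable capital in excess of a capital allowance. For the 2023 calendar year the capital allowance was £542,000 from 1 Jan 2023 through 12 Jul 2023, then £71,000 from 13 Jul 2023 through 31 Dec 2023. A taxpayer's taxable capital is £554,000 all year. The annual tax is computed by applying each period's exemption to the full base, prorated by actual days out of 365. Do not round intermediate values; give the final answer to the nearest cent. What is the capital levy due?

£5,029.94

1 Jan – 12 Jul 2023: 193 days, exemption £542,000 → (£554,000 − £542,000) × 2.15% × 193/365 = £136.4219
13 Jul – 31 Dec 2023: 172 days, exemption £71,000 → (£554,000 − £71,000) × 2.15% × 172/365 = £4,893.5178
Total = £5,029.9397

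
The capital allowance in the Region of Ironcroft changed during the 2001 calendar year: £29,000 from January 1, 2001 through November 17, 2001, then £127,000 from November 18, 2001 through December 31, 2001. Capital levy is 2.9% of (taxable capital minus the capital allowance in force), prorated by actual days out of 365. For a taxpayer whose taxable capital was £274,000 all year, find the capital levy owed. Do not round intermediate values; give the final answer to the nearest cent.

January 1 – November 17, 2001: 321 days, exemption £29,000 → (£274,000 − £29,000) × 2.9% × 321/365 = £6,248.5068
November 18 – December 31, 2001: 44 days, exemption £127,000 → (£274,000 − £127,000) × 2.9% × 44/365 = £513.8959
Total = £6,762.4027

£6,762.40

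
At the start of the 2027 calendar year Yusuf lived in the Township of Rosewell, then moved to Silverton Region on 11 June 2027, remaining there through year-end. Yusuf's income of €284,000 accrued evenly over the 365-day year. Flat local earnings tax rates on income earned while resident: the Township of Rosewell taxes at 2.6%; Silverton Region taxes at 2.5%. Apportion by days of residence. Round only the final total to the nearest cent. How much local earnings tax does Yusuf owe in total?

The Township of Rosewell, 1 January – 10 June 2027: 161 days → €284,000 × 2.6% × 161/365 = €3,257.0521
Silverton Region, 11 June – 31 December 2027: 204 days → €284,000 × 2.5% × 204/365 = €3,968.2192
Total = €7,225.2712

€7,225.27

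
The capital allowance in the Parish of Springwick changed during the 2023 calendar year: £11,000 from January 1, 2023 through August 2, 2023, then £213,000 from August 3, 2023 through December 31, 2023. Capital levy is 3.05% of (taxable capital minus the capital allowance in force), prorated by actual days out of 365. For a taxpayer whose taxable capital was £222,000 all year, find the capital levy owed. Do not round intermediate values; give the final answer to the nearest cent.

January 1 – August 2, 2023: 214 days, exemption £11,000 → (£222,000 − £11,000) × 3.05% × 214/365 = £3,773.1425
August 3 – December 31, 2023: 151 days, exemption £213,000 → (£222,000 − £213,000) × 3.05% × 151/365 = £113.5603
Total = £3,886.7027

£3,886.70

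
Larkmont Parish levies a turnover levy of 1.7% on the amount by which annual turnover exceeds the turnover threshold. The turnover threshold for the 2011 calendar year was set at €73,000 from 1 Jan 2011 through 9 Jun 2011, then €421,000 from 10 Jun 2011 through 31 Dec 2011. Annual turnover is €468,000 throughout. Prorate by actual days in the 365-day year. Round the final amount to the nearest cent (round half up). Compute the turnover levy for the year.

1 Jan – 9 Jun 2011: 160 days, exemption €73,000 → (€468,000 − €73,000) × 1.7% × 160/365 = €2,943.5616
10 Jun – 31 Dec 2011: 205 days, exemption €421,000 → (€468,000 − €421,000) × 1.7% × 205/365 = €448.7534
Total = €3,392.3151

€3,392.32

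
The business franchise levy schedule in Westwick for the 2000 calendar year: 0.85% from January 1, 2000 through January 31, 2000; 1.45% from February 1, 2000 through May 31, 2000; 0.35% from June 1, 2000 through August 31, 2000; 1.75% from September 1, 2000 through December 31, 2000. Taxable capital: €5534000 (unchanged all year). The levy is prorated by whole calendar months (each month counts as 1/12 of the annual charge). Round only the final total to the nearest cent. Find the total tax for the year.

€67791.50

January 1 – January 31, 2000: 1 month at 0.85% → €5534000 × 0.85% × 1/12 = €3919.9167
February 1 – May 31, 2000: 4 months at 1.45% → €5534000 × 1.45% × 4/12 = €26747.6667
June 1 – August 31, 2000: 3 months at 0.35% → €5534000 × 0.35% × 3/12 = €4842.2500
September 1 – December 31, 2000: 4 months at 1.75% → €5534000 × 1.75% × 4/12 = €32281.6667
Total = €67791.5000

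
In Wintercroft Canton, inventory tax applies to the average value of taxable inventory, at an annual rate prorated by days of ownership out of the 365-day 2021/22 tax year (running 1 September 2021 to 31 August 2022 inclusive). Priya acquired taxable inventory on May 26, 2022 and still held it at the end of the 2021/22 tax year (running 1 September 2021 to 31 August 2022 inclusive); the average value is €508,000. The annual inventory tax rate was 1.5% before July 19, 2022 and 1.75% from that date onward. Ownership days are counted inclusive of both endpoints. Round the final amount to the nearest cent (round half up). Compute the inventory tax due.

May 26 – July 18, 2022: 54 days at 1.5% → €508,000 × 1.5% × 54/365 = €1,127.3425
July 19 – August 31, 2022: 44 days at 1.75% → €508,000 × 1.75% × 44/365 = €1,071.6712
Total = €2,199.0137

€2,199.01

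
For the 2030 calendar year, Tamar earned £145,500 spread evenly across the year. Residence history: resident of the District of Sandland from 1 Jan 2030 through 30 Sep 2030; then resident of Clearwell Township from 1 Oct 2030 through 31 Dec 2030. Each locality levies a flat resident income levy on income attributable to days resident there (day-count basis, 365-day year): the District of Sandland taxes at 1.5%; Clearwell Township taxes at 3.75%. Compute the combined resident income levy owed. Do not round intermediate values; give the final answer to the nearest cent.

The District of Sandland, 1 Jan – 30 Sep 2030: 273 days → £145,500 × 1.5% × 273/365 = £1,632.3904
Clearwell Township, 1 Oct – 31 Dec 2030: 92 days → £145,500 × 3.75% × 92/365 = £1,375.2740
Total = £3,007.6644

£3,007.66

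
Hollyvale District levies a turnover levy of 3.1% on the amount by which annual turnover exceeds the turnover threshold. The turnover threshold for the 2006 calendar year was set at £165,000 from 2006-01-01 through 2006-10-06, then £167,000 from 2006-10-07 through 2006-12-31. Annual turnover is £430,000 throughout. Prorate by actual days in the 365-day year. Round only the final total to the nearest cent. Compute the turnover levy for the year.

£8,200.39

2006-01-01 to 2006-10-06: 279 days, exemption £165,000 → (£430,000 − £165,000) × 3.1% × 279/365 = £6,279.4110
2006-10-07 to 2006-12-31: 86 days, exemption £167,000 → (£430,000 − £167,000) × 3.1% × 86/365 = £1,920.9808
Total = £8,200.3918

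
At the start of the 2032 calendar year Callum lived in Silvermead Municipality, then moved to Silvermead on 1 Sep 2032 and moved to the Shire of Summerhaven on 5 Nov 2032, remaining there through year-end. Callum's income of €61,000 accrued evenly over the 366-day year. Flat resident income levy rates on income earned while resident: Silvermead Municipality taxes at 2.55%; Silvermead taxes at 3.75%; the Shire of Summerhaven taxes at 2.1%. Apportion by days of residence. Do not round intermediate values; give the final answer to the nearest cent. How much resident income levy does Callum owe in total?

€1,642.75

Silvermead Municipality, 1 Jan – 31 Aug 2032: 244 days → €61,000 × 2.55% × 244/366 = €1,037.0000
Silvermead, 1 Sep – 4 Nov 2032: 65 days → €61,000 × 3.75% × 65/366 = €406.2500
The Shire of Summerhaven, 5 Nov – 31 Dec 2032: 57 days → €61,000 × 2.1% × 57/366 = €199.5000
Total = €1,642.7500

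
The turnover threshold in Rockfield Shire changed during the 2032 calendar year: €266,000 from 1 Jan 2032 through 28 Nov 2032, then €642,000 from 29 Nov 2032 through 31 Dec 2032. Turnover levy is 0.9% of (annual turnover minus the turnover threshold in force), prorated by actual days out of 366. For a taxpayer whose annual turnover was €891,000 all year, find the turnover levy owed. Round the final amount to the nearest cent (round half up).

€5,319.89

1 Jan – 28 Nov 2032: 333 days, exemption €266,000 → (€891,000 − €266,000) × 0.9% × 333/366 = €5,117.8279
29 Nov – 31 Dec 2032: 33 days, exemption €642,000 → (€891,000 − €642,000) × 0.9% × 33/366 = €202.0574
Total = €5,319.8852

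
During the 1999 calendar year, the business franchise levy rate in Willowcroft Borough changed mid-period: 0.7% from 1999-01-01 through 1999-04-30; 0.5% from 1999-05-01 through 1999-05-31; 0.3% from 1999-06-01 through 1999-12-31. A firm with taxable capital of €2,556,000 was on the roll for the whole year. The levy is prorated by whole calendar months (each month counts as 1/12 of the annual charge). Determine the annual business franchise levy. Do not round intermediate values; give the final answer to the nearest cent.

€11,502.00

1999-01-01 to 1999-04-30: 4 months at 0.7% → €2,556,000 × 0.7% × 4/12 = €5,964.0000
1999-05-01 to 1999-05-31: 1 month at 0.5% → €2,556,000 × 0.5% × 1/12 = €1,065.0000
1999-06-01 to 1999-12-31: 7 months at 0.3% → €2,556,000 × 0.3% × 7/12 = €4,473.0000
Total = €11,502.0000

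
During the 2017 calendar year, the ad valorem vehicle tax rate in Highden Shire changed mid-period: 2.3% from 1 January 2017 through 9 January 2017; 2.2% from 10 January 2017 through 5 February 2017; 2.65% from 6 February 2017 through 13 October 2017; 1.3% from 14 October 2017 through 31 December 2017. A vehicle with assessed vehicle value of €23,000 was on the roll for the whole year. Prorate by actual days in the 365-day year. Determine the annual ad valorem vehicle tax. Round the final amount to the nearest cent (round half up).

1 January – 9 January 2017: 9 days at 2.3% → €23,000 × 2.3% × 9/365 = €13.0438
10 January – 5 February 2017: 27 days at 2.2% → €23,000 × 2.2% × 27/365 = €37.4301
6 February – 13 October 2017: 250 days at 2.65% → €23,000 × 2.65% × 250/365 = €417.4658
14 October – 31 December 2017: 79 days at 1.3% → €23,000 × 1.3% × 79/365 = €64.7151
Total = €532.6548

€532.65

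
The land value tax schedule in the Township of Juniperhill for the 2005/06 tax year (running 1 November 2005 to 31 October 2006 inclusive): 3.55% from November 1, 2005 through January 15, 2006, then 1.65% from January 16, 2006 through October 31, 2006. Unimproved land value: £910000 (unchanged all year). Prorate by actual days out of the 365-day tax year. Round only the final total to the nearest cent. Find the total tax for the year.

£18615.11

November 1, 2005 – January 15, 2006: 76 days at 3.55% → £910000 × 3.55% × 76/365 = £6726.5205
January 16 – October 31, 2006: 289 days at 1.65% → £910000 × 1.65% × 289/365 = £11888.5890
Total = £18615.1096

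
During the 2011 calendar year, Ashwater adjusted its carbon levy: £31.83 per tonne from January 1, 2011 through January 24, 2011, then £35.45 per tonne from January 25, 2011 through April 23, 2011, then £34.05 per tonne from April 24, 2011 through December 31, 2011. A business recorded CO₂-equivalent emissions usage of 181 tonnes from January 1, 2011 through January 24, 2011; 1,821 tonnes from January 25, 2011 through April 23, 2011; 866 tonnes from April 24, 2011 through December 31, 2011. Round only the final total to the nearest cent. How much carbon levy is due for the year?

January 1 – January 24, 2011: 181 tonnes at £31.83/tonne → £5,761.23
January 25 – April 23, 2011: 1,821 tonnes at £35.45/tonne → £64,554.45
April 24 – December 31, 2011: 866 tonnes at £34.05/tonne → £29,487.30

£99,802.98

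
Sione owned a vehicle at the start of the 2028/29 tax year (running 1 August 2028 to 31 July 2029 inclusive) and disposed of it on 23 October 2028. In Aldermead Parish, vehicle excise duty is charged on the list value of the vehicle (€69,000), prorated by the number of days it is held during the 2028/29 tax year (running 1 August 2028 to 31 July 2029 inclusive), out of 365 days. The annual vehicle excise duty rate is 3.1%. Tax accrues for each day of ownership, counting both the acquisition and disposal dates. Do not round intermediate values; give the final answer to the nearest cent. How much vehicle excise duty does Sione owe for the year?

€492.26

Days held (1 August – 23 October 2028): 84 out of 365
Tax = €69,000 × 3.1% × 84/365 = €492.2630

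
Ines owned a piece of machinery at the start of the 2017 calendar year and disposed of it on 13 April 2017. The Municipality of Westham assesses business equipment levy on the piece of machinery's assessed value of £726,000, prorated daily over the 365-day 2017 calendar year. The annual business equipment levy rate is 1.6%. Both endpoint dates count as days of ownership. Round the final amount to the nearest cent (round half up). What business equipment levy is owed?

£3,277.94

Days held (1 January – 13 April 2017): 103 out of 365
Tax = £726,000 × 1.6% × 103/365 = £3,277.9397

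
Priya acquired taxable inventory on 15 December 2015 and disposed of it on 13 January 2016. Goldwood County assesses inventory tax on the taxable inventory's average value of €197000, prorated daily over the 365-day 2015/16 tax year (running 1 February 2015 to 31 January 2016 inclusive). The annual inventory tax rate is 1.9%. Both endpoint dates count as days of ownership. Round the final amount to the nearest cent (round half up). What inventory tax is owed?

€307.64

Days held (15 December 2015 – 13 January 2016): 30 out of 365
Tax = €197000 × 1.9% × 30/365 = €307.6438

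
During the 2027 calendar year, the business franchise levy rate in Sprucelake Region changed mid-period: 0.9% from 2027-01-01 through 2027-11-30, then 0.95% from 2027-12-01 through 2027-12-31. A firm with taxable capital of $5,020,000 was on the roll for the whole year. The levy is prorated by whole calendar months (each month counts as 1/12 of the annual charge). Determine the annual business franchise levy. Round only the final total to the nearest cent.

2027-01-01 to 2027-11-30: 11 months at 0.9% → $5,020,000 × 0.9% × 11/12 = $41,415.0000
2027-12-01 to 2027-12-31: 1 month at 0.95% → $5,020,000 × 0.95% × 1/12 = $3,974.1667
Total = $45,389.1667

$45,389.17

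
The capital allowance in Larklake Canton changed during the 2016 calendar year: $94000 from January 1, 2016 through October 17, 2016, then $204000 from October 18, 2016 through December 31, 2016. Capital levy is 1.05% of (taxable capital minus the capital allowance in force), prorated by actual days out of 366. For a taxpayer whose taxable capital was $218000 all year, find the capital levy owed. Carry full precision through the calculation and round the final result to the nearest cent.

January 1 – October 17, 2016: 291 days, exemption $94000 → ($218000 − $94000) × 1.05% × 291/366 = $1035.1967
October 18 – December 31, 2016: 75 days, exemption $204000 → ($218000 − $204000) × 1.05% × 75/366 = $30.1230
Total = $1065.3197

$1065.32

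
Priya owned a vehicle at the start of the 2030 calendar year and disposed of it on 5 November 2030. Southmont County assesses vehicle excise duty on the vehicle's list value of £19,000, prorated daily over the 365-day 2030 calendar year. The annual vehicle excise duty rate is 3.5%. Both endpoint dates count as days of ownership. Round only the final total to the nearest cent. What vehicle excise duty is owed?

Days held (1 January – 5 November 2030): 309 out of 365
Tax = £19,000 × 3.5% × 309/365 = £562.9726

£562.97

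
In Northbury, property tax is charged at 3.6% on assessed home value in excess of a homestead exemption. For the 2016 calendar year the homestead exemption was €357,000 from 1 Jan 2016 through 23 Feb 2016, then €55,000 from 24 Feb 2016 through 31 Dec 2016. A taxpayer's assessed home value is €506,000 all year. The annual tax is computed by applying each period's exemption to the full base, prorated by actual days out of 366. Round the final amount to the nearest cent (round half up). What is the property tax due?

1 Jan – 23 Feb 2016: 54 days, exemption €357,000 → (€506,000 − €357,000) × 3.6% × 54/366 = €791.4098
24 Feb – 31 Dec 2016: 312 days, exemption €55,000 → (€506,000 − €55,000) × 3.6% × 312/366 = €13,840.5246
Total = €14,631.9344

€14,631.93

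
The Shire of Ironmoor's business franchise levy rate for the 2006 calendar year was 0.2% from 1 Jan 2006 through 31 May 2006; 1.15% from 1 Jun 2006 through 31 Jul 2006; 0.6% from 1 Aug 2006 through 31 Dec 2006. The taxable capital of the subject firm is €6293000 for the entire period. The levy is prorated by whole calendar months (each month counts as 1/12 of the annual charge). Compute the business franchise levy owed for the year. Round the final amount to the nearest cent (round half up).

€33038.25

1 Jan – 31 May 2006: 5 months at 0.2% → €6293000 × 0.2% × 5/12 = €5244.1667
1 Jun – 31 Jul 2006: 2 months at 1.15% → €6293000 × 1.15% × 2/12 = €12061.5833
1 Aug – 31 Dec 2006: 5 months at 0.6% → €6293000 × 0.6% × 5/12 = €15732.5000
Total = €33038.2500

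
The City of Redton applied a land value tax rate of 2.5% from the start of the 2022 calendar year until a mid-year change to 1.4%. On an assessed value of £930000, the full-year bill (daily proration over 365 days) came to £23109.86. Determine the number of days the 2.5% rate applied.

360 days

Let d = days at the first rate; then 365 − d days at the second rate.
£930000 × [2.5%·d + 1.4%·(365−d)] / 365 = £23109.86
Solving gives d = 360, so the new rate took effect on December 27, 2022.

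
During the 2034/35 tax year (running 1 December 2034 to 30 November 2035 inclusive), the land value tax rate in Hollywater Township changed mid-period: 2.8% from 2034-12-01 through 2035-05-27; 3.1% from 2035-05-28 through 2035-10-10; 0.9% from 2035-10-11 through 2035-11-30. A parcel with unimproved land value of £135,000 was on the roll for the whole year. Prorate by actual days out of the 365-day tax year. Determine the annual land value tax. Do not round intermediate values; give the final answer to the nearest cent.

2034-12-01 to 2035-05-27: 178 days at 2.8% → £135,000 × 2.8% × 178/365 = £1,843.3973
2035-05-28 to 2035-10-10: 136 days at 3.1% → £135,000 × 3.1% × 136/365 = £1,559.3425
2035-10-11 to 2035-11-30: 51 days at 0.9% → £135,000 × 0.9% × 51/365 = £169.7671
Total = £3,572.5068

£3,572.51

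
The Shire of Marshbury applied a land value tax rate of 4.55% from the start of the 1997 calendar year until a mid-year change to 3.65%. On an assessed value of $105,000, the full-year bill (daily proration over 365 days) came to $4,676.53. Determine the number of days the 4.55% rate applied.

326 days

Let d = days at the first rate; then 365 − d days at the second rate.
$105,000 × [4.55%·d + 3.65%·(365−d)] / 365 = $4,676.53
Solving gives d = 326, so the new rate took effect on 23 Nov 1997.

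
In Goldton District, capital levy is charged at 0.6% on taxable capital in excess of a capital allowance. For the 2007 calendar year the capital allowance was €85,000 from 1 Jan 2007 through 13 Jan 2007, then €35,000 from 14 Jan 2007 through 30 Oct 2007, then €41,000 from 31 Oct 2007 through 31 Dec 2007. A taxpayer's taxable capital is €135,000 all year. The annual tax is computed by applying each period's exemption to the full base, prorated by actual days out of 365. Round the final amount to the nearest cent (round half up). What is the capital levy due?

1 Jan – 13 Jan 2007: 13 days, exemption €85,000 → (€135,000 − €85,000) × 0.6% × 13/365 = €10.6849
14 Jan – 30 Oct 2007: 290 days, exemption €35,000 → (€135,000 − €35,000) × 0.6% × 290/365 = €476.7123
31 Oct – 31 Dec 2007: 62 days, exemption €41,000 → (€135,000 − €41,000) × 0.6% × 62/365 = €95.8027
Total = €583.2000

€583.20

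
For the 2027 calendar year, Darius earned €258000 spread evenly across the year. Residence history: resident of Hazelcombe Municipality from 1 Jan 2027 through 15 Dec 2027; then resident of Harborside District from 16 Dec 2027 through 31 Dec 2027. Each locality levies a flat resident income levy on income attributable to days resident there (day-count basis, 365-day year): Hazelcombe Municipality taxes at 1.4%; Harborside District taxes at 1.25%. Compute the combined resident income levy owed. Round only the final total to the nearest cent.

€3595.04

Hazelcombe Municipality, 1 Jan – 15 Dec 2027: 349 days → €258000 × 1.4% × 349/365 = €3453.6658
Harborside District, 16 Dec – 31 Dec 2027: 16 days → €258000 × 1.25% × 16/365 = €141.3699
Total = €3595.0356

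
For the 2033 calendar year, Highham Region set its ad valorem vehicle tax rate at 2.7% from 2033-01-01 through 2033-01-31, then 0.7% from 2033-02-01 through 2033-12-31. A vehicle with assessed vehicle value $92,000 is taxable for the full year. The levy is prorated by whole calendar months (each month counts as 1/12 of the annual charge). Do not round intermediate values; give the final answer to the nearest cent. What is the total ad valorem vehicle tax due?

2033-01-01 to 2033-01-31: 1 month at 2.7% → $92,000 × 2.7% × 1/12 = $207.0000
2033-02-01 to 2033-12-31: 11 months at 0.7% → $92,000 × 0.7% × 11/12 = $590.3333
Total = $797.3333

$797.33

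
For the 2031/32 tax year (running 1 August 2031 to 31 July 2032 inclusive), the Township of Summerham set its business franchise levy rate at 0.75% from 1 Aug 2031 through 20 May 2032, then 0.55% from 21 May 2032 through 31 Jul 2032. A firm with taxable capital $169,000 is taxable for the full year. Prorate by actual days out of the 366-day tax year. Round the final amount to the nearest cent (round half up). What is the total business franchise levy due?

$1,201.01

1 Aug 2031 – 20 May 2032: 294 days at 0.75% → $169,000 × 0.75% × 294/366 = $1,018.1557
21 May – 31 Jul 2032: 72 days at 0.55% → $169,000 × 0.55% × 72/366 = $182.8525
Total = $1,201.0082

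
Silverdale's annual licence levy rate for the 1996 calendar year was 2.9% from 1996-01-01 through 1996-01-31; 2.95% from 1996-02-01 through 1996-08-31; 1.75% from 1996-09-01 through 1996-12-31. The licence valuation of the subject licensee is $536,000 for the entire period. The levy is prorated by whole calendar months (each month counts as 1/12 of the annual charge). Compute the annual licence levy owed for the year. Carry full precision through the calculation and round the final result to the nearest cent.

$13,645.67

1996-01-01 to 1996-01-31: 1 month at 2.9% → $536,000 × 2.9% × 1/12 = $1,295.3333
1996-02-01 to 1996-08-31: 7 months at 2.95% → $536,000 × 2.95% × 7/12 = $9,223.6667
1996-09-01 to 1996-12-31: 4 months at 1.75% → $536,000 × 1.75% × 4/12 = $3,126.6667
Total = $13,645.6667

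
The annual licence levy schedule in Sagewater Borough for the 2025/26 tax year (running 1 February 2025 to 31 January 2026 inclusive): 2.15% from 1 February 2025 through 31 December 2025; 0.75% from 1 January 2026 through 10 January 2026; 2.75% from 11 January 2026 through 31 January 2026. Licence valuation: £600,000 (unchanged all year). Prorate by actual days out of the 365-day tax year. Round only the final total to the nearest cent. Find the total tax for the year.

£12,876.99

1 February – 31 December 2025: 334 days at 2.15% → £600,000 × 2.15% × 334/365 = £11,804.3836
1 January – 10 January 2026: 10 days at 0.75% → £600,000 × 0.75% × 10/365 = £123.2877
11 January – 31 January 2026: 21 days at 2.75% → £600,000 × 2.75% × 21/365 = £949.3151
Total = £12,876.9863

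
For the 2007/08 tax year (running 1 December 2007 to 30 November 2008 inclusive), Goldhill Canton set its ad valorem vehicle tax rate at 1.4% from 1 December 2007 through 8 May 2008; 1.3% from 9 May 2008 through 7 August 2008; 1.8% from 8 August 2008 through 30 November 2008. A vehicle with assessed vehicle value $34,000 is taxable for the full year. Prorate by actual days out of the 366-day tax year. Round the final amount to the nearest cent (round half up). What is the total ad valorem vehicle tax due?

$510.28

1 December 2007 – 8 May 2008: 160 days at 1.4% → $34,000 × 1.4% × 160/366 = $208.0874
9 May – 7 August 2008: 91 days at 1.3% → $34,000 × 1.3% × 91/366 = $109.8962
8 August – 30 November 2008: 115 days at 1.8% → $34,000 × 1.8% × 115/366 = $192.2951
Total = $510.2787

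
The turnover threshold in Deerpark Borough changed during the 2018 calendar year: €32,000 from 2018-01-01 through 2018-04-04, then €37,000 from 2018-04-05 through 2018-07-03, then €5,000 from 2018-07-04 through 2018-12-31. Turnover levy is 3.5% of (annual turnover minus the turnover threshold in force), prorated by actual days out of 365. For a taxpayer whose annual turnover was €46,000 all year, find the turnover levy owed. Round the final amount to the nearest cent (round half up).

€915.47

2018-01-01 to 2018-04-04: 94 days, exemption €32,000 → (€46,000 − €32,000) × 3.5% × 94/365 = €126.1918
2018-04-05 to 2018-07-03: 90 days, exemption €37,000 → (€46,000 − €37,000) × 3.5% × 90/365 = €77.6712
2018-07-04 to 2018-12-31: 181 days, exemption €5,000 → (€46,000 − €5,000) × 3.5% × 181/365 = €711.6027
Total = €915.4658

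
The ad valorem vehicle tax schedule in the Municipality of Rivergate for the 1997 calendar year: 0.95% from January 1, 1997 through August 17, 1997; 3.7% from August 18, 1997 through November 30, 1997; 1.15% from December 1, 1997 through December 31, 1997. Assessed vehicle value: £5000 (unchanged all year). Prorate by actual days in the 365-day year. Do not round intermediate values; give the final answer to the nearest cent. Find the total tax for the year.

January 1 – August 17, 1997: 229 days at 0.95% → £5000 × 0.95% × 229/365 = £29.8014
August 18 – November 30, 1997: 105 days at 3.7% → £5000 × 3.7% × 105/365 = £53.2192
December 1 – December 31, 1997: 31 days at 1.15% → £5000 × 1.15% × 31/365 = £4.8836
Total = £87.9041

£87.90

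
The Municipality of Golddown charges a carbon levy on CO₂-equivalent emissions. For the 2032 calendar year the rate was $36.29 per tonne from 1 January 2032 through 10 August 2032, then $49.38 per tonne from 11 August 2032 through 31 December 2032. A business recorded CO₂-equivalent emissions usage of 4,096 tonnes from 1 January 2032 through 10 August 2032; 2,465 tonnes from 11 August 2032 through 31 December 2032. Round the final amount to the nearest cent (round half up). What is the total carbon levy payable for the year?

1 January – 10 August 2032: 4,096 tonnes at $36.29/tonne → $148643.84
11 August – 31 December 2032: 2,465 tonnes at $49.38/tonne → $121721.70

$270365.54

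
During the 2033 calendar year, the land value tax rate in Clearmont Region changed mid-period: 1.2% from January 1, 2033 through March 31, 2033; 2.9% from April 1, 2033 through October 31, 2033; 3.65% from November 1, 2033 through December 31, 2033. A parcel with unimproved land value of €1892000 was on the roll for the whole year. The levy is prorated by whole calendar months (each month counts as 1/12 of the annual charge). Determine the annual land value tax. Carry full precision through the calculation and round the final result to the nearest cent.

January 1 – March 31, 2033: 3 months at 1.2% → €1892000 × 1.2% × 3/12 = €5676.0000
April 1 – October 31, 2033: 7 months at 2.9% → €1892000 × 2.9% × 7/12 = €32006.3333
November 1 – December 31, 2033: 2 months at 3.65% → €1892000 × 3.65% × 2/12 = €11509.6667
Total = €49192.0000

€49192.00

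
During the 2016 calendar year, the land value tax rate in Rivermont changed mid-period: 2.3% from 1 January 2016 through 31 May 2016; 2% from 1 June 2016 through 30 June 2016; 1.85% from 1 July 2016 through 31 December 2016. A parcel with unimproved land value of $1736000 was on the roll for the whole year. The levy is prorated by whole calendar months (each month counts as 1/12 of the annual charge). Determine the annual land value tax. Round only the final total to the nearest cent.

$35588.00

1 January – 31 May 2016: 5 months at 2.3% → $1736000 × 2.3% × 5/12 = $16636.6667
1 June – 30 June 2016: 1 month at 2% → $1736000 × 2% × 1/12 = $2893.3333
1 July – 31 December 2016: 6 months at 1.85% → $1736000 × 1.85% × 6/12 = $16058.0000
Total = $35588.0000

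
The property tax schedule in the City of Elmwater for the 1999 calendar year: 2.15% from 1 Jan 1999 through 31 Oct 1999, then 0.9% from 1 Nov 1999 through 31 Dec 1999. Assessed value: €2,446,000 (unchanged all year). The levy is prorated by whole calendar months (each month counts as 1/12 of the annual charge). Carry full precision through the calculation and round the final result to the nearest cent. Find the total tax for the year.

€47,493.17

1 Jan – 31 Oct 1999: 10 months at 2.15% → €2,446,000 × 2.15% × 10/12 = €43,824.1667
1 Nov – 31 Dec 1999: 2 months at 0.9% → €2,446,000 × 0.9% × 2/12 = €3,669.0000
Total = €47,493.1667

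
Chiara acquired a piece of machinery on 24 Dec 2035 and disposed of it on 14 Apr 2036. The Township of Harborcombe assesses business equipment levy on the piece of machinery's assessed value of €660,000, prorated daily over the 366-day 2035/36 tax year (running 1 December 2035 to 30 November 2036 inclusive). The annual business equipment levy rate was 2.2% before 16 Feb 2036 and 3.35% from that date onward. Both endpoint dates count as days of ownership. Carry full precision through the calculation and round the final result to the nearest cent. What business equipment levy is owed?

€5,706.48

24 Dec 2035 – 15 Feb 2036: 54 days at 2.2% → €660,000 × 2.2% × 54/366 = €2,142.2951
16 Feb – 14 Apr 2036: 59 days at 3.35% → €660,000 × 3.35% × 59/366 = €3,564.1803
Total = €5,706.4754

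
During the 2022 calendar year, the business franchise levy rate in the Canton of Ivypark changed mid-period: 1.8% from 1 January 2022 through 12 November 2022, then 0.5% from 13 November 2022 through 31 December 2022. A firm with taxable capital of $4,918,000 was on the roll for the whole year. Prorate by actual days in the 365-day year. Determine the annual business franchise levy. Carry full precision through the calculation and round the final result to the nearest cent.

1 January – 12 November 2022: 316 days at 1.8% → $4,918,000 × 1.8% × 316/365 = $76,639.9562
13 November – 31 December 2022: 49 days at 0.5% → $4,918,000 × 0.5% × 49/365 = $3,301.1233
Total = $79,941.0795

$79,941.08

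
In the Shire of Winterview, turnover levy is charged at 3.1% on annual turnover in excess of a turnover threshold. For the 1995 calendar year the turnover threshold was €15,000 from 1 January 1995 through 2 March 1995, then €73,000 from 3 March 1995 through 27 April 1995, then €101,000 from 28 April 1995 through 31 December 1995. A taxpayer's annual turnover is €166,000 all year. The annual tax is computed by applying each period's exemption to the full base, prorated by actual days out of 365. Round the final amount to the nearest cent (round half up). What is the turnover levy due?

1 January – 2 March 1995: 61 days, exemption €15,000 → (€166,000 − €15,000) × 3.1% × 61/365 = €782.3041
3 March – 27 April 1995: 56 days, exemption €73,000 → (€166,000 − €73,000) × 3.1% × 56/365 = €442.3233
28 April – 31 December 1995: 248 days, exemption €101,000 → (€166,000 − €101,000) × 3.1% × 248/365 = €1,369.0959
Total = €2,593.7233

€2,593.72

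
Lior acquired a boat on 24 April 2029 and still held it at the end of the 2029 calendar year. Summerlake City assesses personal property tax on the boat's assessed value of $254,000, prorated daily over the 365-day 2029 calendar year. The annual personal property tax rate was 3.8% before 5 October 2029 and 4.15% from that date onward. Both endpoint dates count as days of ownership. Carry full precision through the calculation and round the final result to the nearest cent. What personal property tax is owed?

$6,878.18

24 April – 4 October 2029: 164 days at 3.8% → $254,000 × 3.8% × 164/365 = $4,336.7890
5 October – 31 December 2029: 88 days at 4.15% → $254,000 × 4.15% × 88/365 = $2,541.3918
Total = $6,878.1808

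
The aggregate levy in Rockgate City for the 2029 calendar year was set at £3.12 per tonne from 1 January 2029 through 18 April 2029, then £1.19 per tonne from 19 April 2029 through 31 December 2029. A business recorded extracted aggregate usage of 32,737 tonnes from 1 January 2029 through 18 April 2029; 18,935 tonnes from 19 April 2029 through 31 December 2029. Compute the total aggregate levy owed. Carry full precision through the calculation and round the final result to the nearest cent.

£124,672.09

1 January – 18 April 2029: 32,737 tonnes at £3.12/tonne → £102,139.44
19 April – 31 December 2029: 18,935 tonnes at £1.19/tonne → £22,532.65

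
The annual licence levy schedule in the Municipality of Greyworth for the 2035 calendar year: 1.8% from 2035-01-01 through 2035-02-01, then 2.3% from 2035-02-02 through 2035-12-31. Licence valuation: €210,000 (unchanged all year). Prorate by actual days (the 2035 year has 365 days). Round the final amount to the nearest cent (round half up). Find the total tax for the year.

€4,737.95

2035-01-01 to 2035-02-01: 32 days at 1.8% → €210,000 × 1.8% × 32/365 = €331.3973
2035-02-02 to 2035-12-31: 333 days at 2.3% → €210,000 × 2.3% × 333/365 = €4,406.5479
Total = €4,737.9452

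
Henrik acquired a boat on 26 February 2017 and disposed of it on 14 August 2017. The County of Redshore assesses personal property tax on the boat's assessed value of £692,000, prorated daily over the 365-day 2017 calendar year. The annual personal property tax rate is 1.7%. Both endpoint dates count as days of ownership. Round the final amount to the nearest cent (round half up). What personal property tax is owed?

Days held (26 February – 14 August 2017): 170 out of 365
Tax = £692,000 × 1.7% × 170/365 = £5,479.1233

£5,479.12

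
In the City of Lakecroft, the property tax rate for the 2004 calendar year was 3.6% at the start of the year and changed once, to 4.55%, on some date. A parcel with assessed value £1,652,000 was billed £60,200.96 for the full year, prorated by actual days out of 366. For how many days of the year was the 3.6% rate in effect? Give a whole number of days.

Let d = days at the first rate; then 366 − d days at the second rate.
£1,652,000 × [3.6%·d + 4.55%·(366−d)] / 366 = £60,200.96
Solving gives d = 349, so the new rate took effect on 15 Dec 2004.

349 days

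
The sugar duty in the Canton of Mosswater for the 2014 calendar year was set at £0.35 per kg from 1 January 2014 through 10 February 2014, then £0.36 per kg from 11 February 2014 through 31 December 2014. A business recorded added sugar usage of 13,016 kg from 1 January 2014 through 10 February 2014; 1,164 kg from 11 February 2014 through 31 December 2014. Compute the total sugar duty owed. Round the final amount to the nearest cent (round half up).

£4,974.64

1 January – 10 February 2014: 13,016 kg at £0.35/kg → £4,555.60
11 February – 31 December 2014: 1,164 kg at £0.36/kg → £419.04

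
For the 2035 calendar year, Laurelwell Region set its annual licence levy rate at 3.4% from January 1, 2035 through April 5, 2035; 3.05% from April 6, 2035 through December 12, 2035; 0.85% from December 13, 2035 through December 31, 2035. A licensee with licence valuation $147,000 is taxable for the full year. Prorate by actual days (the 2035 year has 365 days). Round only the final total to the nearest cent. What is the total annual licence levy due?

$4,449.07

January 1 – April 5, 2035: 95 days at 3.4% → $147,000 × 3.4% × 95/365 = $1,300.8493
April 6 – December 12, 2035: 251 days at 3.05% → $147,000 × 3.05% × 251/365 = $3,083.1740
December 13 – December 31, 2035: 19 days at 0.85% → $147,000 × 0.85% × 19/365 = $65.0425
Total = $4,449.0658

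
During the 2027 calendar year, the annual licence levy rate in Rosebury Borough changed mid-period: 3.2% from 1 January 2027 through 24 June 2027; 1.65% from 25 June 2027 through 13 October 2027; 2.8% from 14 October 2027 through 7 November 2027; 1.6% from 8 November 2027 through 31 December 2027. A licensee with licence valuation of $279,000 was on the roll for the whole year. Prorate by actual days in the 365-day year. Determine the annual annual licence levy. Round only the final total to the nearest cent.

1 January – 24 June 2027: 175 days at 3.2% → $279,000 × 3.2% × 175/365 = $4,280.5479
25 June – 13 October 2027: 111 days at 1.65% → $279,000 × 1.65% × 111/365 = $1,399.9685
14 October – 7 November 2027: 25 days at 2.8% → $279,000 × 2.8% × 25/365 = $535.0685
8 November – 31 December 2027: 54 days at 1.6% → $279,000 × 1.6% × 54/365 = $660.4274
Total = $6,876.0123

$6,876.01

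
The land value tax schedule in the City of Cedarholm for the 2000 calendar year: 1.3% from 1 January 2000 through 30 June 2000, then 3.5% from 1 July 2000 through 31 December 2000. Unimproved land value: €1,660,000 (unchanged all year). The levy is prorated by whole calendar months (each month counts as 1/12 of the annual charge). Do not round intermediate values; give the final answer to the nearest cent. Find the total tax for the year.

€39,840.00

1 January – 30 June 2000: 6 months at 1.3% → €1,660,000 × 1.3% × 6/12 = €10,790.0000
1 July – 31 December 2000: 6 months at 3.5% → €1,660,000 × 3.5% × 6/12 = €29,050.0000
Total = €39,840.0000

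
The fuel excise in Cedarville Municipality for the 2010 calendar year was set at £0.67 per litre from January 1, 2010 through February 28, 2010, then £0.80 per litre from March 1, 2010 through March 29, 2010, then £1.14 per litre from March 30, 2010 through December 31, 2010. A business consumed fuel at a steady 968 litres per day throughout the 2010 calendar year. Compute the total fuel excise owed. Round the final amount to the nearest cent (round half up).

£366,397.68

January 1 – February 28, 2010: 59 days × 968 litres/day = 57,112 litres at £0.67/litre → £38,265.04
March 1 – March 29, 2010: 29 days × 968 litres/day = 28,072 litres at £0.80/litre → £22,457.60
March 30 – December 31, 2010: 277 days × 968 litres/day = 268,136 litres at £1.14/litre → £305,675.04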